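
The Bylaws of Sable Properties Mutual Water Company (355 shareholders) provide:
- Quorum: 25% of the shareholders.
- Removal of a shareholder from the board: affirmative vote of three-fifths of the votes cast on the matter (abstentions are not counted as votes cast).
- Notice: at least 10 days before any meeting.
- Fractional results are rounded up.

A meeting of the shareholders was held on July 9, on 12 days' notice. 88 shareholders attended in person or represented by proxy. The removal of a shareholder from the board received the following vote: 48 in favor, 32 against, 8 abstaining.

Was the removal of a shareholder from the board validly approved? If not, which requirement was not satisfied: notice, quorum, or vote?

Notice: 12 days given; 10 required. Satisfied.
Quorum: 25% of 355 = 88.75, rounded up to 89; 88 present. Not satisfied.
Vote: requires three-fifths of the votes cast (88 − 8 abstaining = 80); 3/5 of 80 = 48, so 48 needed; 48 in favor. Satisfied.

Invalid — quorum requirement not satisfied.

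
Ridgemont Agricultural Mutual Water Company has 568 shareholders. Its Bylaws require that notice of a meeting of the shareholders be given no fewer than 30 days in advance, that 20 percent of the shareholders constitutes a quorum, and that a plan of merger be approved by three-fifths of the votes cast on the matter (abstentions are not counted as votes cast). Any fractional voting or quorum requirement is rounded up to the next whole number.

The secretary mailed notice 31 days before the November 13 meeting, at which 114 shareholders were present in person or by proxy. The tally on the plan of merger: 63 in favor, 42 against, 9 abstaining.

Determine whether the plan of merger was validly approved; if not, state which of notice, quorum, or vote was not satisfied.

Notice: 31 days given; 30 required. Satisfied.
Quorum: 20% of 568 = 113.60, rounded up to 114; 114 present. Satisfied.
Vote: requires three-fifths of the votes cast (114 − 9 abstaining = 105); 3/5 of 105 = 63, so 63 needed; 63 in favor. Satisfied.

Valid — all requirements satisfied.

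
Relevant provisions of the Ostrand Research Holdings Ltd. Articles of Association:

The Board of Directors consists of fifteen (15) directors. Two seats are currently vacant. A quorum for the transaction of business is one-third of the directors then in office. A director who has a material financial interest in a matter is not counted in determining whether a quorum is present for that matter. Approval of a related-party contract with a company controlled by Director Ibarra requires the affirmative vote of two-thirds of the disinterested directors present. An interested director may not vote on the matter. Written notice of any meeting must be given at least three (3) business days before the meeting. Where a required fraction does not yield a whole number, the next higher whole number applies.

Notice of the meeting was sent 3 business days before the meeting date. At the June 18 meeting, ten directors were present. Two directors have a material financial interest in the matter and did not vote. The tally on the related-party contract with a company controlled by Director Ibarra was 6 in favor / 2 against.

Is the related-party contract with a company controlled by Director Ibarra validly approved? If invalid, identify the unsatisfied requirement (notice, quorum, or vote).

Notice: 3 business days given; 3 required (3 ≥ 3). Satisfied.
Quorum: 10 present, but the 2 interested directors do not count, leaving 8. Quorum is 5. Satisfied.
Vote: the related-party contract with a company controlled by Director Ibarra requires two-thirds of the disinterested directors present (10 − 2 = 8). 2/3 of 8 = 5.33, rounded up to 6, so 6 affirmative votes are needed; 6 voted in favor. Satisfied.

Valid — all requirements satisfied.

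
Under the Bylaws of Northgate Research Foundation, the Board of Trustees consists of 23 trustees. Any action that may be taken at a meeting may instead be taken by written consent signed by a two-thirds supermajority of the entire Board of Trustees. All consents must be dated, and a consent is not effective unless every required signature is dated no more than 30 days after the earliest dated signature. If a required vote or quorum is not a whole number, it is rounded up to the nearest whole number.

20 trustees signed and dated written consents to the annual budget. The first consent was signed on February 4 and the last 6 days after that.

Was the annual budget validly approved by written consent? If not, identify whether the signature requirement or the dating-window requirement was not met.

Effective — both the signature and dating-window requirements are satisfied.

Signatures required: a two-thirds supermajority of 23 — 2/3 of 23 = 15.33, rounded up to 16, so 16 needed; 20 signed. Sufficient.
Dating window: the latest signature is 6 days after the earliest; the limit is 30 days. Within the window.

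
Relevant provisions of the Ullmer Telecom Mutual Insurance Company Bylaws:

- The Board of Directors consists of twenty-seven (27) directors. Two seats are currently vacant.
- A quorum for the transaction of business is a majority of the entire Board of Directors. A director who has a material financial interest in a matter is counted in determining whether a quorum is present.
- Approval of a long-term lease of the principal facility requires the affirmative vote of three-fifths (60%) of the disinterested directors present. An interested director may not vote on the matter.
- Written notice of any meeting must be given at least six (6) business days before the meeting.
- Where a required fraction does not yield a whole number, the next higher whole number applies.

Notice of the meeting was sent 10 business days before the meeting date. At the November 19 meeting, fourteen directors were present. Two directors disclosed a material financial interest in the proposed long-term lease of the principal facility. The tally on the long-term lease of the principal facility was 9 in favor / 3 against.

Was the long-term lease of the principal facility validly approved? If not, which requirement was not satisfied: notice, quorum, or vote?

Notice: 10 business days given; 6 required (10 ≥ 6). Satisfied.
Quorum: 14 present (interested directors count toward quorum); quorum is 14. Satisfied.
Vote: the long-term lease of the principal facility requires three-fifths of the disinterested directors present (14 − 2 = 12). 3/5 of 12 = 7.20, rounded up to 8, so 8 affirmative votes are needed; 9 voted in favor. Satisfied.

Valid — all requirements satisfied.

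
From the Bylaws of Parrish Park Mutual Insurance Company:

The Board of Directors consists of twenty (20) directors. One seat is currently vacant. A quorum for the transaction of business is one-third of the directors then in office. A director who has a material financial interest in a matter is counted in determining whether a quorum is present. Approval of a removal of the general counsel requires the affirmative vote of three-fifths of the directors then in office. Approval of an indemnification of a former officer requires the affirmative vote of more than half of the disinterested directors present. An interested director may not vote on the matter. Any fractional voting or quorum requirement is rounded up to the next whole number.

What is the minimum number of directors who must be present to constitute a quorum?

1/3 of 19 = 6.33, rounded up to 7.

7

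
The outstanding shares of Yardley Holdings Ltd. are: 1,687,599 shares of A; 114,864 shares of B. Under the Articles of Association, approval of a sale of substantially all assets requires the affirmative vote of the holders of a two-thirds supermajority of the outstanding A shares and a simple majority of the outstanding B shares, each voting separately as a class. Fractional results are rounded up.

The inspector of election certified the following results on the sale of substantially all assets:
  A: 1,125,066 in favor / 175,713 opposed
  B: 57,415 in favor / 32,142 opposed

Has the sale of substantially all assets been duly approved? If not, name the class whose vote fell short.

Not approved — the B shares did not give the required vote.

A: 2/3 of 1687599 = 1125066; 1,125,066 required, 1,125,066 in favor — approved.
B: a majority of 114864 is 57433; 57,433 required, 57,415 in favor — not approved.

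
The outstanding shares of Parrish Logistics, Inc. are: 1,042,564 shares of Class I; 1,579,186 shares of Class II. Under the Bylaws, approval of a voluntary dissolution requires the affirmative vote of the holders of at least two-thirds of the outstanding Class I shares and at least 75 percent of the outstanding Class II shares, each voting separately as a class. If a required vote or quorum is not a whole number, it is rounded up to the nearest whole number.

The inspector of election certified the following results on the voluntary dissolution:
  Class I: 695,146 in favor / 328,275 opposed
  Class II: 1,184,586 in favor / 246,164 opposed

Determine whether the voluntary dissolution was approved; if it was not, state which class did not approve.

Class I: 2/3 of 1042564 = 695042.67, rounded up to 695043; 695,043 required, 695,146 in favor — approved.
Class II: 3/4 of 1579186 = 1184389.50, rounded up to 1184390; 1,184,390 required, 1,184,586 in favor — approved.

Approved — every class gave the required vote.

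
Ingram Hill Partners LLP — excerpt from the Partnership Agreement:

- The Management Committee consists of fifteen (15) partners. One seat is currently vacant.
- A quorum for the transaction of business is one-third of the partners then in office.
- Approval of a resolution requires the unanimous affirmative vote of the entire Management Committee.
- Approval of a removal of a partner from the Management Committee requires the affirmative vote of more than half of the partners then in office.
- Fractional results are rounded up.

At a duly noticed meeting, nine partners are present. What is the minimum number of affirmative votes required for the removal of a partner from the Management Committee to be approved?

8

The removal of a partner from the Management Committee requires a majority of the partners then in office (14).
A majority of 14 is 8.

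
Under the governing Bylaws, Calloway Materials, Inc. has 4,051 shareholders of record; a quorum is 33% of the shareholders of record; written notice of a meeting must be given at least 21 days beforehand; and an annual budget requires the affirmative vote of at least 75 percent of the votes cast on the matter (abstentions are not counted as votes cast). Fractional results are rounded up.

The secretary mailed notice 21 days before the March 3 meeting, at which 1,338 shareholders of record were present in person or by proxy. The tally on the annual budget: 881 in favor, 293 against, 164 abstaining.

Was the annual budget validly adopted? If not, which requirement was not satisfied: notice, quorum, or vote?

Valid — all requirements satisfied.

Notice: 21 days given; 21 required. Satisfied.
Quorum: 33% of 4,051 = 1,336.83, rounded up to 1,337; 1,338 present. Satisfied.
Vote: requires three-fourths of the votes cast (1,338 − 164 abstaining = 1,174); 3/4 of 1174 = 880.50, rounded up to 881, so 881 needed; 881 in favor. Satisfied.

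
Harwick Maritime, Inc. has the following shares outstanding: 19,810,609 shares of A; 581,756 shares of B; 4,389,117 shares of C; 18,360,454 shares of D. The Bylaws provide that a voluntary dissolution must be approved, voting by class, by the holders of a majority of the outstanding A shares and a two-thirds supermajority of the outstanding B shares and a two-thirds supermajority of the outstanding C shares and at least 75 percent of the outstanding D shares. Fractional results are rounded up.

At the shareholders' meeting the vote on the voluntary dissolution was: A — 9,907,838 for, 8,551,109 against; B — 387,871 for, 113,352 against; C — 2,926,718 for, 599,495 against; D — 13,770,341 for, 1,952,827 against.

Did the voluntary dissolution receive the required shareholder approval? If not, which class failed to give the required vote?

Approved — every class gave the required vote.

A: a majority of 19810609 is 9905305; 9,905,305 required, 9,907,838 in favor — approved.
B: 2/3 of 581756 = 387837.33, rounded up to 387838; 387,838 required, 387,871 in favor — approved.
C: 2/3 of 4389117 = 2926078; 2,926,078 required, 2,926,718 in favor — approved.
D: 3/4 of 18360454 = 13770340.50, rounded up to 13770341; 13,770,341 required, 13,770,341 in favor — approved.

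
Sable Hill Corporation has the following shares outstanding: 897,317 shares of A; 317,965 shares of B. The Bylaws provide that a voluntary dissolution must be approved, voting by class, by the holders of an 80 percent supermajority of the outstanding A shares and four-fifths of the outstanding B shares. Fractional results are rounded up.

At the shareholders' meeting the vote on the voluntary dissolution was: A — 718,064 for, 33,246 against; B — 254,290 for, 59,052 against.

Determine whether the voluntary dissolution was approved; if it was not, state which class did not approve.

Not approved — the B shares did not give the required vote.

A: 4/5 of 897317 = 717853.60, rounded up to 717854; 717,854 required, 718,064 in favor — approved.
B: 4/5 of 317965 = 254372; 254,372 required, 254,290 in favor — not approved.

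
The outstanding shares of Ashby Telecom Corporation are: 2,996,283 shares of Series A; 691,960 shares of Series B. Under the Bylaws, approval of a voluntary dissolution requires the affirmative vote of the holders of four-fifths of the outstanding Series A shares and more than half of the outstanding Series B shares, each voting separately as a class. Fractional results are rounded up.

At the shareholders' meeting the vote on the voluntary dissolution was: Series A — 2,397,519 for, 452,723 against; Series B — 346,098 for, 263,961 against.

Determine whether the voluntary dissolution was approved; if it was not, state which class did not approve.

Approved — every class gave the required vote.

Series A: 4/5 of 2996283 = 2397026.40, rounded up to 2397027; 2,397,027 required, 2,397,519 in favor — approved.
Series B: a majority of 691960 is 345981; 345,981 required, 346,098 in favor — approved.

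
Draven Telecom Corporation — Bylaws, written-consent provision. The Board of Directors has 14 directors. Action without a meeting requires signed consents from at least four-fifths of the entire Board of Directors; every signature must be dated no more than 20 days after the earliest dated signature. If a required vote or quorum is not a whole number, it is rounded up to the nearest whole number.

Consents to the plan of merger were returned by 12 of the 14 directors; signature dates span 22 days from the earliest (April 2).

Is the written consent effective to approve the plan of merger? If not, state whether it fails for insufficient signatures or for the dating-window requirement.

Signatures required: at least four-fifths of 14 — 4/5 of 14 = 11.20, rounded up to 12, so 12 needed; 12 signed. Sufficient.
Dating window: the latest signature is 22 days after the earliest; the limit is 20 days. Outside the window.

Not effective — dating-window requirement not satisfied.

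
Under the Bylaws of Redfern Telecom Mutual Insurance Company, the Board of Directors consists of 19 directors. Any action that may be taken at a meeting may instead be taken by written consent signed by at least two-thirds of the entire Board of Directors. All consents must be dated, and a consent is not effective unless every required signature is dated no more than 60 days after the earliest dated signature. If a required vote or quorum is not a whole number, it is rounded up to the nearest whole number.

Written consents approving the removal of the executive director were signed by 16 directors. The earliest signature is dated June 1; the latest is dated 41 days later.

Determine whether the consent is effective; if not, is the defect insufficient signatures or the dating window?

Effective — both the signature and dating-window requirements are satisfied.

Signatures required: at least two-thirds of 19 — 2/3 of 19 = 12.67, rounded up to 13, so 13 needed; 16 signed. Sufficient.
Dating window: the latest signature is 41 days after the earliest; the limit is 60 days. Within the window.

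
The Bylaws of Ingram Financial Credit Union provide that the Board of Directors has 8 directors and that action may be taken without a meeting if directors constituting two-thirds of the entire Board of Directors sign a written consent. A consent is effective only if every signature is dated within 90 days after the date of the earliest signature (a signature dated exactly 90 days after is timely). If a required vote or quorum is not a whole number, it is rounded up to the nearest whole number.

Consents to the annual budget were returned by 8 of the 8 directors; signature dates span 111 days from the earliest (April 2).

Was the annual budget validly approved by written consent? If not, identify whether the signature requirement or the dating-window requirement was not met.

Signatures required: two-thirds of 8 — 2/3 of 8 = 5.33, rounded up to 6, so 6 needed; 8 signed. Sufficient.
Dating window: the latest signature is 111 days after the earliest; the limit is 90 days. Outside the window.

Not effective — dating-window requirement not satisfied.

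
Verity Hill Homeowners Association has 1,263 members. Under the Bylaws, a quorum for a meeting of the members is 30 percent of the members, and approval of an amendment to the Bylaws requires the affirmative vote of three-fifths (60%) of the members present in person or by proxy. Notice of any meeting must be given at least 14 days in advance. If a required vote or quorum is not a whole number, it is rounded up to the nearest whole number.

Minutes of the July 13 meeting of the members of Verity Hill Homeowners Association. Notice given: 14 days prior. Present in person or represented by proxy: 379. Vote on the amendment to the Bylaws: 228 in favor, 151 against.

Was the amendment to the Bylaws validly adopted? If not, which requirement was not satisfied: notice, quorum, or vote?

Notice: 14 days given; 14 required. Satisfied.
Quorum: 30% of 1,263 = 378.90, rounded up to 379; 379 present. Satisfied.
Vote: requires three-fifths of those present (379); 3/5 of 379 = 227.40, rounded up to 228, so 228 needed; 228 in favor. Satisfied.

Valid — all requirements satisfied.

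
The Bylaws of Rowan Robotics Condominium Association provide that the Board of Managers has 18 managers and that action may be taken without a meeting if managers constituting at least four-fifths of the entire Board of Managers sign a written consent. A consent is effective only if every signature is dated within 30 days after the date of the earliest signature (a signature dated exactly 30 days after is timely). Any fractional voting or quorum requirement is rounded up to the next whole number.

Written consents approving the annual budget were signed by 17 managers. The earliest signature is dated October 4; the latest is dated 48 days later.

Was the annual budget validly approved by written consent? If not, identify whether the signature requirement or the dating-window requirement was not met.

Not effective — dating-window requirement not satisfied.

Signatures required: at least four-fifths of 18 — 4/5 of 18 = 14.40, rounded up to 15, so 15 needed; 17 signed. Sufficient.
Dating window: the latest signature is 48 days after the earliest; the limit is 30 days. Outside the window.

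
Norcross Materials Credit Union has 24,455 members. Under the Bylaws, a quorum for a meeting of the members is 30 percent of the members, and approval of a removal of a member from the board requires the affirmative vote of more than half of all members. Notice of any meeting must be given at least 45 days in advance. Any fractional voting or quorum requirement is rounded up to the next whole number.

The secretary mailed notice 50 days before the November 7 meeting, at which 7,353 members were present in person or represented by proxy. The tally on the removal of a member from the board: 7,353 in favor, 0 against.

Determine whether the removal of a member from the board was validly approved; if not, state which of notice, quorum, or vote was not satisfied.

Invalid — vote requirement not satisfied.

Notice: 50 days given; 45 required. Satisfied.
Quorum: 30% of 24,455 = 7,336.50, rounded up to 7,337; 7,353 present. Satisfied.
Vote: requires a majority of all members (24,455); a majority of 24455 is 12228, so 12,228 needed; 7,353 in favor. Not satisfied.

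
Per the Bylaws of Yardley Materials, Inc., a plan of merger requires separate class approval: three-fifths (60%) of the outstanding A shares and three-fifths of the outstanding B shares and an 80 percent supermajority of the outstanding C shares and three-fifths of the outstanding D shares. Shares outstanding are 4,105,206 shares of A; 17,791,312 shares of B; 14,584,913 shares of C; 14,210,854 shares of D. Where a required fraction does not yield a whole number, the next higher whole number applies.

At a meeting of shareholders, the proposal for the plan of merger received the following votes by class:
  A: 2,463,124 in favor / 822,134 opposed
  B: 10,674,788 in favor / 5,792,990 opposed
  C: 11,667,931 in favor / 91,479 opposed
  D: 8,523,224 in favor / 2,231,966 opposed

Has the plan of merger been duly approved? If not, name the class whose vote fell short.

A: 3/5 of 4105206 = 2463123.60, rounded up to 2463124; 2,463,124 required, 2,463,124 in favor — approved.
B: 3/5 of 17791312 = 10674787.20, rounded up to 10674788; 10,674,788 required, 10,674,788 in favor — approved.
C: 4/5 of 14584913 = 11667930.40, rounded up to 11667931; 11,667,931 required, 11,667,931 in favor — approved.
D: 3/5 of 14210854 = 8526512.40, rounded up to 8526513; 8,526,513 required, 8,523,224 in favor — not approved.

Not approved — the D shares did not give the required vote.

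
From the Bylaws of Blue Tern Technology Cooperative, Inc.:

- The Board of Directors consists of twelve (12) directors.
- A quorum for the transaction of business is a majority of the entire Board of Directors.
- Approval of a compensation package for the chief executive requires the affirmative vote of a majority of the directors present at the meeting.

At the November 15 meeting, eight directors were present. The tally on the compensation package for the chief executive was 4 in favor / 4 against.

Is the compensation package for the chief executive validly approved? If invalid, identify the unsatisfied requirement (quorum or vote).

Quorum: 8 present; quorum is 7. Satisfied.
Vote: the compensation package for the chief executive requires a majority of the directors present (8). A majority of 8 is 5, so 5 affirmative votes are needed; 4 voted in favor. Not satisfied.

Invalid — vote requirement not satisfied.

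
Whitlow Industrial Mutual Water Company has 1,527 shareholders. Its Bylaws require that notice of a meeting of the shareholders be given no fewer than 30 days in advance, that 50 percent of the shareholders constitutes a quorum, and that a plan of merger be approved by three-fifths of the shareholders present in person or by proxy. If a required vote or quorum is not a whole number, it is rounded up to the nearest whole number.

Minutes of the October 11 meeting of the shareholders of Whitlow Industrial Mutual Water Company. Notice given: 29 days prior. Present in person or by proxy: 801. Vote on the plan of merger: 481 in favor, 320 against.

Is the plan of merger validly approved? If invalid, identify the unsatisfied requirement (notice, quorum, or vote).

Notice: 29 days given; 30 required. Not satisfied.
Quorum: 50% of 1,527 = 763.50, rounded up to 764; 801 present. Satisfied.
Vote: requires three-fifths of those present (801); 3/5 of 801 = 480.60, rounded up to 481, so 481 needed; 481 in favor. Satisfied.

Invalid — notice requirement not satisfied.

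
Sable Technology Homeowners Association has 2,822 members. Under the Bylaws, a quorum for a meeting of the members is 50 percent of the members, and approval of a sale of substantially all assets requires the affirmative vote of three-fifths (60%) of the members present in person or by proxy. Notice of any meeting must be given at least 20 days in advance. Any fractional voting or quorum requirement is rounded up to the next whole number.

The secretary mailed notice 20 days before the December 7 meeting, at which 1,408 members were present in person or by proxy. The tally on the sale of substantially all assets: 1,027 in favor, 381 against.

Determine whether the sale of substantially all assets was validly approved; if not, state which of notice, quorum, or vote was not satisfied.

Invalid — quorum requirement not satisfied.

Notice: 20 days given; 20 required. Satisfied.
Quorum: 50% of 2,822 = 1,411; 1,408 present. Not satisfied.
Vote: requires three-fifths of those present (1,408); 3/5 of 1408 = 844.80, rounded up to 845, so 845 needed; 1,027 in favor. Satisfied.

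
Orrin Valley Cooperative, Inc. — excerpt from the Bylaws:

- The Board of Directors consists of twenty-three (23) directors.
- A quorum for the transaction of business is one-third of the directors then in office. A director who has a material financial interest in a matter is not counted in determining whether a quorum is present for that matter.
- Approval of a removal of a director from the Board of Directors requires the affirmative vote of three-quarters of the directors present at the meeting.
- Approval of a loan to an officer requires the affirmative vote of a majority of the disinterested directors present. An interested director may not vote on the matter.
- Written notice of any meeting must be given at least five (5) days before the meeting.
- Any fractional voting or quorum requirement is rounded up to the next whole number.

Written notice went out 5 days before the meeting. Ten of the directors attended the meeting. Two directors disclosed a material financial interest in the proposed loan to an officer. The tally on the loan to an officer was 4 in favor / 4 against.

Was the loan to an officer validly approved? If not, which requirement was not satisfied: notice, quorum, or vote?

Notice: 5 days given; 5 required (5 ≥ 5). Satisfied.
Quorum: 10 present, but the 2 interested directors do not count, leaving 8. Quorum is 8. Satisfied.
Vote: the loan to an officer requires a majority of the disinterested directors present (10 − 2 = 8). A majority of 8 is 5, so 5 affirmative votes are needed; 4 voted in favor. Not satisfied.

Invalid — vote requirement not satisfied.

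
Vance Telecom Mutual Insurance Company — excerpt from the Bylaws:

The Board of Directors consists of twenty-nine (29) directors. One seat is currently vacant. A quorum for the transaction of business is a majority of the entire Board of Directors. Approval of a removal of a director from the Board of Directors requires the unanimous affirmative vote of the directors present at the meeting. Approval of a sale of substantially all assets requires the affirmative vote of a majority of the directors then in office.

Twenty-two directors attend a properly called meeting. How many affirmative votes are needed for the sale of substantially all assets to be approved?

15

The sale of substantially all assets requires a majority of the directors then in office (28).
A majority of 28 is 15.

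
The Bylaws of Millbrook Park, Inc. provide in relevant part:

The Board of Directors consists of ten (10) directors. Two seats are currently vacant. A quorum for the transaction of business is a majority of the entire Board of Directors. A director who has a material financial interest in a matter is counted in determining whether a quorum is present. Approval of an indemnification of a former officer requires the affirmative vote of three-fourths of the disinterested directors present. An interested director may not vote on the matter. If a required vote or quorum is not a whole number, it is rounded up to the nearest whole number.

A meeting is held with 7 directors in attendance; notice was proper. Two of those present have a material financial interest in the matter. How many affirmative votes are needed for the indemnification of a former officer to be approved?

4

The indemnification of a former officer requires three-fourths of the disinterested directors present (7 − 2 = 5).
3/4 of 5 = 3.75, rounded up to 4.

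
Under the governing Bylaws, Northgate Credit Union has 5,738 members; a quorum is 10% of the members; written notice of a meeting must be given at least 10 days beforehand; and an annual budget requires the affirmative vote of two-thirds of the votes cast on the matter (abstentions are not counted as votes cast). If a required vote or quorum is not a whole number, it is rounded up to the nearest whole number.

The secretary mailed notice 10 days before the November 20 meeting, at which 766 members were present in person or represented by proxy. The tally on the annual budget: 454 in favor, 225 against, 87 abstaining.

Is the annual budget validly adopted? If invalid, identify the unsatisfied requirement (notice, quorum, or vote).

Valid — all requirements satisfied.

Notice: 10 days given; 10 required. Satisfied.
Quorum: 10% of 5,738 = 573.80, rounded up to 574; 766 present. Satisfied.
Vote: requires two-thirds of the votes cast (766 − 87 abstaining = 679); 2/3 of 679 = 452.67, rounded up to 453, so 453 needed; 454 in favor. Satisfied.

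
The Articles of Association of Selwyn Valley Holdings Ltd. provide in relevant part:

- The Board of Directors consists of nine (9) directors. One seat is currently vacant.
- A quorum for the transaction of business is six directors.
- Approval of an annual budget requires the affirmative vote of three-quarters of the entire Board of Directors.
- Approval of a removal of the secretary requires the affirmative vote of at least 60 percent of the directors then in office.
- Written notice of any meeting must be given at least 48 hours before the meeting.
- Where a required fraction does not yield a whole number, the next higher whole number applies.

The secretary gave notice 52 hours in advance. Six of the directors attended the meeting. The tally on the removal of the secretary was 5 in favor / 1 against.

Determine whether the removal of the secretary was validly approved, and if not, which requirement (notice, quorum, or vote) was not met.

Valid — all requirements satisfied.

Notice: 52 hours given; 48 required (52 ≥ 48). Satisfied.
Quorum: 6 present; quorum is 6. Satisfied.
Vote: the removal of the secretary requires three-fifths of the directors then in office (8). 3/5 of 8 = 4.80, rounded up to 5, so 5 affirmative votes are needed; 5 voted in favor. Satisfied.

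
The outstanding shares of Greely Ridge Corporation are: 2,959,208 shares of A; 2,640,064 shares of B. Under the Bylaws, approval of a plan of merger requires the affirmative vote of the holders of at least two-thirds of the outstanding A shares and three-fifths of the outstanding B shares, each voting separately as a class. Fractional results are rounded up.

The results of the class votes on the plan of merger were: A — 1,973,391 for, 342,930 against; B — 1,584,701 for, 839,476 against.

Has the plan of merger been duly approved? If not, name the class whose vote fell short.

Approved — every class gave the required vote.

A: 2/3 of 2959208 = 1972805.33, rounded up to 1972806; 1,972,806 required, 1,973,391 in favor — approved.
B: 3/5 of 2640064 = 1584038.40, rounded up to 1584039; 1,584,039 required, 1,584,701 in favor — approved.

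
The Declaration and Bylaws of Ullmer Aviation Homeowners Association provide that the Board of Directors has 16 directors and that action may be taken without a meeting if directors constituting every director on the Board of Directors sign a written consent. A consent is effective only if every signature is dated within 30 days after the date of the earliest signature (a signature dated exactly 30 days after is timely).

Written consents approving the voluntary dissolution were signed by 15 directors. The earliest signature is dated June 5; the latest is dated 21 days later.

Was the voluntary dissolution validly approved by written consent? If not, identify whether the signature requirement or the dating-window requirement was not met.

Not effective — insufficient signatures.

Signatures required: the unanimous vote of 16 — unanimous means all 16, so 16 needed; 15 signed. Insufficient.
Dating window: the latest signature is 21 days after the earliest; the limit is 30 days. Within the window.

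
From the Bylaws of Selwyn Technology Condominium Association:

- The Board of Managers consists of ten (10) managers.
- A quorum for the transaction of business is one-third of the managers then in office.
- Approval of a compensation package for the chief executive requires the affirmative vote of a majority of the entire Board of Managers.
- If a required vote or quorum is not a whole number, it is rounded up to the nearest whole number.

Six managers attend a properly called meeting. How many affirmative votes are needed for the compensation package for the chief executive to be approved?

6

The compensation package for the chief executive requires a majority of the entire Board of Managers (10).
A majority of 10 is 6.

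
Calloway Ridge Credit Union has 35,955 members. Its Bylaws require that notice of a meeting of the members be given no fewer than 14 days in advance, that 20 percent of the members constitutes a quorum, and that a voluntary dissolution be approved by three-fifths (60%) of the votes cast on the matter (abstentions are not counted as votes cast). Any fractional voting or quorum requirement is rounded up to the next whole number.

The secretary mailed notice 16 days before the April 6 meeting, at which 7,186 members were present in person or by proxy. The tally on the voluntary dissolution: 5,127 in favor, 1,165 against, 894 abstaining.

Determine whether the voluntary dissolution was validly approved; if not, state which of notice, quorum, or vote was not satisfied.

Notice: 16 days given; 14 required. Satisfied.
Quorum: 20% of 35,955 = 7,191; 7,186 present. Not satisfied.
Vote: requires three-fifths of the votes cast (7,186 − 894 abstaining = 6,292); 3/5 of 6292 = 3775.20, rounded up to 3776, so 3,776 needed; 5,127 in favor. Satisfied.

Invalid — quorum requirement not satisfied.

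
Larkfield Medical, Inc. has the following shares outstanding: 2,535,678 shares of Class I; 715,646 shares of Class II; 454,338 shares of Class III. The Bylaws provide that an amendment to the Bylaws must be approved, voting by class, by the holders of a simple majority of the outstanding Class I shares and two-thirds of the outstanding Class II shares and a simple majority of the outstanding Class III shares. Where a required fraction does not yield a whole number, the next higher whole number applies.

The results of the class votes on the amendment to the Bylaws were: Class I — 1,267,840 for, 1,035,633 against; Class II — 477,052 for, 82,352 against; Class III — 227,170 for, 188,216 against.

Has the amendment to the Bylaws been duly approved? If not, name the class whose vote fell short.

Not approved — the Class II shares did not give the required vote.

Class I: a majority of 2535678 is 1267840; 1,267,840 required, 1,267,840 in favor — approved.
Class II: 2/3 of 715646 = 477097.33, rounded up to 477098; 477,098 required, 477,052 in favor — not approved.
Class III: a majority of 454338 is 227170; 227,170 required, 227,170 in favor — approved.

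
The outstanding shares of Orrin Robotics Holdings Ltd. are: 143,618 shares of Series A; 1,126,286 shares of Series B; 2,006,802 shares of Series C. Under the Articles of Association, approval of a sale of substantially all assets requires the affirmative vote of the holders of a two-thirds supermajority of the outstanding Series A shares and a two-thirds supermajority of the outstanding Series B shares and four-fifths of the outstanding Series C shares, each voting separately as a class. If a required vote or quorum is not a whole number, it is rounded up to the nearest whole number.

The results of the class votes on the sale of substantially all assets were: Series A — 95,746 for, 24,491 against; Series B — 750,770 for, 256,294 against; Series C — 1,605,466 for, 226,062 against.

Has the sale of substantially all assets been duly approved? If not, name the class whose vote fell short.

Not approved — the Series B shares did not give the required vote.

Series A: 2/3 of 143618 = 95745.33, rounded up to 95746; 95,746 required, 95,746 in favor — approved.
Series B: 2/3 of 1126286 = 750857.33, rounded up to 750858; 750,858 required, 750,770 in favor — not approved.
Series C: 4/5 of 2006802 = 1605441.60, rounded up to 1605442; 1,605,442 required, 1,605,466 in favor — approved.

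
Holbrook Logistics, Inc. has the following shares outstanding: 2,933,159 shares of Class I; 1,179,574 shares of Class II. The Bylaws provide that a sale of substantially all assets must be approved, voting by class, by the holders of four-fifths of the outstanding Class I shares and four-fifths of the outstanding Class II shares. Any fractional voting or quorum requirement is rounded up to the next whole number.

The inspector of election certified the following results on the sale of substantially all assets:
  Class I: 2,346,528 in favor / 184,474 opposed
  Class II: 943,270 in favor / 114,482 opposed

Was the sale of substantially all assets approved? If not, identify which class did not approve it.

Not approved — the Class II shares did not give the required vote.

Class I: 4/5 of 2933159 = 2346527.20, rounded up to 2346528; 2,346,528 required, 2,346,528 in favor — approved.
Class II: 4/5 of 1179574 = 943659.20, rounded up to 943660; 943,660 required, 943,270 in favor — not approved.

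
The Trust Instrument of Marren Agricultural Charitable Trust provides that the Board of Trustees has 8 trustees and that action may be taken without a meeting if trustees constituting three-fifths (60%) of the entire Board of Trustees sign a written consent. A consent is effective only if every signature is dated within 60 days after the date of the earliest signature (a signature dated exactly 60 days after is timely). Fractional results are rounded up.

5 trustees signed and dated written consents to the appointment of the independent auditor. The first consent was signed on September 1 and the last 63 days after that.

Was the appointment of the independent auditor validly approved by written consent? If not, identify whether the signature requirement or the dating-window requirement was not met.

Not effective — dating-window requirement not satisfied.

Signatures required: three-fifths (60%) of 8 — 3/5 of 8 = 4.80, rounded up to 5, so 5 needed; 5 signed. Sufficient.
Dating window: the latest signature is 63 days after the earliest; the limit is 60 days. Outside the window.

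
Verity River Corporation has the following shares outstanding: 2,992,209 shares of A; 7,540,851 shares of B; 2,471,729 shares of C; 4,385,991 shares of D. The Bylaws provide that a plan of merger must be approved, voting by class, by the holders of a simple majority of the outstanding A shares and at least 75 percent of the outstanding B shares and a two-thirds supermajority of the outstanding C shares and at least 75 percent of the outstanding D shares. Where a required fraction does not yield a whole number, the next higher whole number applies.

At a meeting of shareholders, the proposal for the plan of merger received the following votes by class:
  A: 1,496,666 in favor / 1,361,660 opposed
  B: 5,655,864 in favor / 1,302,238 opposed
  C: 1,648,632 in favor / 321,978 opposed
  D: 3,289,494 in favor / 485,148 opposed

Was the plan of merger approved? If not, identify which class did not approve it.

Approved — every class gave the required vote.

A: a majority of 2992209 is 1496105; 1,496,105 required, 1,496,666 in favor — approved.
B: 3/4 of 7540851 = 5655638.25, rounded up to 5655639; 5,655,639 required, 5,655,864 in favor — approved.
C: 2/3 of 2471729 = 1647819.33, rounded up to 1647820; 1,647,820 required, 1,648,632 in favor — approved.
D: 3/4 of 4385991 = 3289493.25, rounded up to 3289494; 3,289,494 required, 3,289,494 in favor — approved.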